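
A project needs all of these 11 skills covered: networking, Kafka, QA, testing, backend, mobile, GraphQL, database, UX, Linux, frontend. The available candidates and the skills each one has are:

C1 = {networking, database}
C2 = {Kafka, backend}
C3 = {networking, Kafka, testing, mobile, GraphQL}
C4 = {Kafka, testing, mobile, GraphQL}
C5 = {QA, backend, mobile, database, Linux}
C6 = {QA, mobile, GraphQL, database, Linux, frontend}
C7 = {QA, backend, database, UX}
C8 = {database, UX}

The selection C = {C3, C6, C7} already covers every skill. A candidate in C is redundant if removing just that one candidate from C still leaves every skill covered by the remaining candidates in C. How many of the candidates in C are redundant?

0

Drop C3: networking, Kafka, testing uncovered — not redundant.
Drop C6: Linux, frontend uncovered — not redundant.
Drop C7: backend, UX uncovered — not redundant.
None of the candidates in C is redundant.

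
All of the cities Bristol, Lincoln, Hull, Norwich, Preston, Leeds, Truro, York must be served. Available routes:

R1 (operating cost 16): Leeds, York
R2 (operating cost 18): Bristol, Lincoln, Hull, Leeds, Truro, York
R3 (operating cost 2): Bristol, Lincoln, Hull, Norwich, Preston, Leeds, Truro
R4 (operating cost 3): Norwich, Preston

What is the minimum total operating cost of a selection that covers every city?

18

R1, R3 cover every city at operating cost 16 + 2 = 18.
Any cover uses at least 2 routes; among all covering selections none totals below 18.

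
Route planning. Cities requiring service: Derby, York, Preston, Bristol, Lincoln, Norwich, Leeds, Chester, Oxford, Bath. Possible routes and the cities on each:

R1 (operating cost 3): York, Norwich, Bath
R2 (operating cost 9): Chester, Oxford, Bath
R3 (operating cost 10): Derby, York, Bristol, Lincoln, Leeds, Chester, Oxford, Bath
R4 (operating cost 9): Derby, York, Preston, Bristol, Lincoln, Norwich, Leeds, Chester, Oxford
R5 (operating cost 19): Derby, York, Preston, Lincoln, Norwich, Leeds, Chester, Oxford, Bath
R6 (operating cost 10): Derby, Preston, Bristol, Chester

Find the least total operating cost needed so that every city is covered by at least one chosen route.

R1, R4 cover every city at operating cost 3 + 9 = 12.
Any cover uses at least 2 routes; among all covering selections none totals below 12.

12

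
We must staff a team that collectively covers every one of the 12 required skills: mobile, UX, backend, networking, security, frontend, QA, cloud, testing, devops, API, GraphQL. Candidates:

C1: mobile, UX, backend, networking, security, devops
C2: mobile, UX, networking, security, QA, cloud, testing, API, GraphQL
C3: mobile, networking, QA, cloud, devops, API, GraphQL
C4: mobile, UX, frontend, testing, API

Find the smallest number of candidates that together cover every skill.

3

C1, C2, C4 together cover {mobile, UX, backend, networking, security, frontend, QA, cloud, testing, devops, API, GraphQL} — every skill.
No 2 of the 4 candidates cover everything (all 6 pairs fall short), so 3 is minimum.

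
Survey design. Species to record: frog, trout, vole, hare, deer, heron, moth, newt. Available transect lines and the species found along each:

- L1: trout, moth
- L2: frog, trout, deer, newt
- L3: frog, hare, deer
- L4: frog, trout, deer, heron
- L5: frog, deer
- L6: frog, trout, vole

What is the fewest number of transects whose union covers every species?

L1, L2, L3, L4, L6 together cover {frog, trout, vole, hare, deer, heron, moth, newt} — every species.
No 4 of the 6 transects cover everything (all 15 size-4 selections fall short), so 5 is minimum.

5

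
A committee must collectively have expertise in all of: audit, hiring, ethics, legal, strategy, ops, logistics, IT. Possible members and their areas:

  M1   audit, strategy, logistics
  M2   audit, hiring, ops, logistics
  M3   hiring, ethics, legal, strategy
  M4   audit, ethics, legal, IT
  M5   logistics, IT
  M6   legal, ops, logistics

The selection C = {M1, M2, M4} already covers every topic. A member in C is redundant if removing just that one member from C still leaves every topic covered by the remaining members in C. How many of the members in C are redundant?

0

Drop M1: strategy uncovered — not redundant.
Drop M2: hiring, ops uncovered — not redundant.
Drop M4: ethics, legal, IT uncovered — not redundant.
None of the members in C is redundant.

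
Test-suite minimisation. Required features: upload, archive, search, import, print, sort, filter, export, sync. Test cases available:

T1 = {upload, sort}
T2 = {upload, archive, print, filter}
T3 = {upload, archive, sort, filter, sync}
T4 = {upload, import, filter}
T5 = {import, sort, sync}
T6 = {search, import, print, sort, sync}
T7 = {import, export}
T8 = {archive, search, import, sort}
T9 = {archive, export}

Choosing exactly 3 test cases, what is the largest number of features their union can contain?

Choosing T2, T6, T7 covers {upload, archive, search, import, print, sort, filter, export, sync} — 9 features.
That is all 9 features.

9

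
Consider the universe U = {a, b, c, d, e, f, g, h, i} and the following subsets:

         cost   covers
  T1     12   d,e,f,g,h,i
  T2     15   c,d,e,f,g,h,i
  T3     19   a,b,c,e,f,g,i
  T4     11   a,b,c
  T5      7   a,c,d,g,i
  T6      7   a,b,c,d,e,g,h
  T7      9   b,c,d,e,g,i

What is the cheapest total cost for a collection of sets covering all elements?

T1, T6 cover every element at cost 12 + 7 = 19.
Any cover uses at least 2 sets; among all covering selections none totals below 19.

19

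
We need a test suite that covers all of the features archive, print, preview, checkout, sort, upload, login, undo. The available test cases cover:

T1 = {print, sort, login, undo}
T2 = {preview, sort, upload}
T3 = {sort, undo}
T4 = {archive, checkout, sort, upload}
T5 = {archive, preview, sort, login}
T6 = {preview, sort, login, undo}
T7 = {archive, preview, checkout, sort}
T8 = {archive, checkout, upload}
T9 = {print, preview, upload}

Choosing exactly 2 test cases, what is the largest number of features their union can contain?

7

Choosing T1, T4 covers {archive, print, checkout, sort, upload, login, undo} — 7 features.
No choice of 2 test cases does better; here preview is left uncovered.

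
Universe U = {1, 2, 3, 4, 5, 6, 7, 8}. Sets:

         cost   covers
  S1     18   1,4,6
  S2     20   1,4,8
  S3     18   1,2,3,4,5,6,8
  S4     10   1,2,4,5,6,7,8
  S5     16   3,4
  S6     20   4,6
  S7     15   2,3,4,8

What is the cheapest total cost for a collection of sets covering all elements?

S4, S7 cover every element at cost 10 + 15 = 25.
Any cover uses at least 2 sets; among all covering selections none totals below 25.

25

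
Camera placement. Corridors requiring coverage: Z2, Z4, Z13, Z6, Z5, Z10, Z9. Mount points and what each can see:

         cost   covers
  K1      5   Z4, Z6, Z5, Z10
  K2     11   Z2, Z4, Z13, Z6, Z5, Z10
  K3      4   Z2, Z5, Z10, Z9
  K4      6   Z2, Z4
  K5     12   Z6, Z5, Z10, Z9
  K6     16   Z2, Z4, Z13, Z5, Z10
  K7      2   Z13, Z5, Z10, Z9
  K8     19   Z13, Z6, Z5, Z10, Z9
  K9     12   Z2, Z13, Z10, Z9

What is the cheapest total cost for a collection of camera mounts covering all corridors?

11

K1, K3, K7 cover every corridor at cost 5 + 4 + 2 = 11.
Any cover uses at least 2 camera mounts; among all covering selections none totals below 11.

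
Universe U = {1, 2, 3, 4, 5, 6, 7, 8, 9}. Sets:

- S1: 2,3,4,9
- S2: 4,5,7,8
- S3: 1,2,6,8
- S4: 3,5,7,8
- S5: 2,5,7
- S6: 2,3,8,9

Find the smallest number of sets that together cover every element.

S1, S2, S3 together cover {1, 2, 3, 4, 5, 6, 7, 8, 9} — every element.
No 2 of the 6 sets cover everything (all 15 pairs fall short), so 3 is minimum.

3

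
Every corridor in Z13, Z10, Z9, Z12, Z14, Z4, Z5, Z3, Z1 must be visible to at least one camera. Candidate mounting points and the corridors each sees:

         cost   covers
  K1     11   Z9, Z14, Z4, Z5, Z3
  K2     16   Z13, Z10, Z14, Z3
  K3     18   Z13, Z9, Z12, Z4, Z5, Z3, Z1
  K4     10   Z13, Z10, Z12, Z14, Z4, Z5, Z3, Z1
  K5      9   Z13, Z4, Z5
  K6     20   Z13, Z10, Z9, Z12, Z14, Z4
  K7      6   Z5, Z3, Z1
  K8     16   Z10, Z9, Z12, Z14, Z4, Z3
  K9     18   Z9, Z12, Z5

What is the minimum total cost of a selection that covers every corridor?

K1, K4 cover every corridor at cost 11 + 10 = 21.
Any cover uses at least 2 camera mounts; among all covering selections none totals below 21.

21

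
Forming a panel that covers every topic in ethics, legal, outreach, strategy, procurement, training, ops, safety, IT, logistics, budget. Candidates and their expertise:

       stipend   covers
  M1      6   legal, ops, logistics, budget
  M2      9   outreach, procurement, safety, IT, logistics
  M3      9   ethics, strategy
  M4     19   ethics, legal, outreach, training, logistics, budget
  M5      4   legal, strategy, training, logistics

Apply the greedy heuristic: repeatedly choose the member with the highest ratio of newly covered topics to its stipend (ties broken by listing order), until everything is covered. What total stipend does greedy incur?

Pick 1: M5 adds 4 new (legal, strategy, training, logistics) at stipend 4 (ratio 4/4).
Pick 2: M2 adds 4 new (outreach, procurement, safety, IT) at stipend 9 (ratio 4/9).
Pick 3: M1 adds 2 new (ops, budget) at stipend 6 (ratio 2/6).
Pick 4: M3 adds 1 new (ethics) at stipend 9 (ratio 1/9).
Greedy total stipend: 4 + 9 + 6 + 9 = 28.

28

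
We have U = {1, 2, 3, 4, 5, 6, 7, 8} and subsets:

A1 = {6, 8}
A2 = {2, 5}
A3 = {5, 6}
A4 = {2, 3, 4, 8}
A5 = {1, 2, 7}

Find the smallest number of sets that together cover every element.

3

A3, A4, A5 together cover {1, 2, 3, 4, 5, 6, 7, 8} — every element.
No 2 of the 5 sets cover everything (all 10 pairs fall short), so 3 is minimum.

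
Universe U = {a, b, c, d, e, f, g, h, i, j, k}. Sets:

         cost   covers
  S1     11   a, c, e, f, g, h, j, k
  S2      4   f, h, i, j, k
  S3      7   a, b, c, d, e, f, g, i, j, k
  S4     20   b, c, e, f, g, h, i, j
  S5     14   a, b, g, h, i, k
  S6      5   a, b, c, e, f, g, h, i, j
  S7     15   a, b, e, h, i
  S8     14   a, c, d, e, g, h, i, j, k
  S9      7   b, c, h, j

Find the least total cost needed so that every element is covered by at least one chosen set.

S2, S3 cover every element at cost 4 + 7 = 11.
Any cover uses at least 2 sets; among all covering selections none totals below 11.
Greedy by coverage-per-cost would pick S6, S3 for 12 — worse than the optimum 11.

11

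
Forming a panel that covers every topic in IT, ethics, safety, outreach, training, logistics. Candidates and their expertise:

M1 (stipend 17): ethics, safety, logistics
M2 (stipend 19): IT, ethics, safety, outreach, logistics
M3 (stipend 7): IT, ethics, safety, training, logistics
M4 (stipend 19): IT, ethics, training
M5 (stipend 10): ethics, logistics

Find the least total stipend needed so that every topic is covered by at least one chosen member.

26

M2, M3 cover every topic at stipend 19 + 7 = 26.
Any cover uses at least 2 members; among all covering selections none totals below 26.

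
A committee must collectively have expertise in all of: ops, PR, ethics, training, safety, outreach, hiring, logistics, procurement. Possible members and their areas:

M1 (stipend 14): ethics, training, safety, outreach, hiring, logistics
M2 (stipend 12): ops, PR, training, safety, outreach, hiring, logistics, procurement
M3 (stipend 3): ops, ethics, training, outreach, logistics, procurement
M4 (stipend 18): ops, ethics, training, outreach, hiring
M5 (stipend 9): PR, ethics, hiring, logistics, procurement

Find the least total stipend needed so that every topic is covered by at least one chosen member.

15

M2, M3 cover every topic at stipend 12 + 3 = 15.
Any cover uses at least 2 members; among all covering selections none totals below 15.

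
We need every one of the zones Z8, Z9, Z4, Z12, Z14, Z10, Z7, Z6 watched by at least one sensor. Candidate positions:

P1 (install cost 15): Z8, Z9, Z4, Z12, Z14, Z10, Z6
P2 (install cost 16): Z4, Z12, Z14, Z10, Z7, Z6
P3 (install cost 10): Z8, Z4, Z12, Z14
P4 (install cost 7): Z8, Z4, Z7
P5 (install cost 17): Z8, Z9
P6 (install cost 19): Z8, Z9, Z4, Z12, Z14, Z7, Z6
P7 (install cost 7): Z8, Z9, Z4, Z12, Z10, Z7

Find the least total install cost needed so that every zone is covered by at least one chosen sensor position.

22

P1, P4 cover every zone at install cost 15 + 7 = 22.
Any cover uses at least 2 sensor positions; among all covering selections none totals below 22.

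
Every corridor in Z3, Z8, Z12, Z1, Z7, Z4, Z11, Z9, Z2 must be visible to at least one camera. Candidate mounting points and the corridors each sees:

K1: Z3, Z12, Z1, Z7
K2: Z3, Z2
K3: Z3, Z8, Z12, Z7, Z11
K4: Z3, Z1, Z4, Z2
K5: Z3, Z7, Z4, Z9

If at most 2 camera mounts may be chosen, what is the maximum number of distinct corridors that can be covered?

8

Choosing K3, K4 covers {Z3, Z8, Z12, Z1, Z7, Z4, Z11, Z2} — 8 corridors.
No choice of 2 camera mounts does better; here Z9 is left uncovered.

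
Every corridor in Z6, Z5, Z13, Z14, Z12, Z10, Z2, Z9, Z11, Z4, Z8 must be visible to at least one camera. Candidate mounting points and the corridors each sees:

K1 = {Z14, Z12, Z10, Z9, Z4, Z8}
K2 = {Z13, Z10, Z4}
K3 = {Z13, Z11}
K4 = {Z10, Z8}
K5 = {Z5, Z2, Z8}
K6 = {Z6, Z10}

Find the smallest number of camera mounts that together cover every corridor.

K1, K3, K5, K6 together cover {Z6, Z5, Z13, Z14, Z12, Z10, Z2, Z9, Z11, Z4, Z8} — every corridor.
No 3 of the 6 camera mounts cover everything (all 20 triples fall short), so 4 is minimum.

4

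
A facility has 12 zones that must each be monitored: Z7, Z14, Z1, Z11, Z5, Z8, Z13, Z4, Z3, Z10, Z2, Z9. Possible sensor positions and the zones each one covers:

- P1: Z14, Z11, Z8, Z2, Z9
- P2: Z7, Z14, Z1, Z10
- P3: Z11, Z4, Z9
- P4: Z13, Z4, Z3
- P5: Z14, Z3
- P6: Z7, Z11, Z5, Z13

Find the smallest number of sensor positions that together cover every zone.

4

P1, P2, P4, P6 together cover {Z7, Z14, Z1, Z11, Z5, Z8, Z13, Z4, Z3, Z10, Z2, Z9} — every zone.
No 3 of the 6 sensor positions cover everything (all 20 triples fall short), so 4 is minimum.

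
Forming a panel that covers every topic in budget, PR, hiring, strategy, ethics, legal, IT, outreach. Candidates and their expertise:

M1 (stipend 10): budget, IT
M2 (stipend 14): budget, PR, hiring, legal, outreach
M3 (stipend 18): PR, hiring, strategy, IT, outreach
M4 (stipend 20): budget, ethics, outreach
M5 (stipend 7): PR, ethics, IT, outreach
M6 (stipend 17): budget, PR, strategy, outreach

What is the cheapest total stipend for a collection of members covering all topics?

M2, M5, M6 cover every topic at stipend 14 + 7 + 17 = 38.
Any cover uses at least 3 members; among all covering selections none totals below 38.

38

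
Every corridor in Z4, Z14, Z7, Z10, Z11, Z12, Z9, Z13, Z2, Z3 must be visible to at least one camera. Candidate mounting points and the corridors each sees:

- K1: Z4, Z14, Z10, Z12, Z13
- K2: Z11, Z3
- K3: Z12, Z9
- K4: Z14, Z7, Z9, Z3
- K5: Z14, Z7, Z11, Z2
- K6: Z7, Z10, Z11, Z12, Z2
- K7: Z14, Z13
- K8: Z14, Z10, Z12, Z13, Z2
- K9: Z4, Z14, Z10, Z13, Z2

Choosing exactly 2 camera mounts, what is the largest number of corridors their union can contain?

Choosing K1, K4 covers {Z4, Z14, Z7, Z10, Z12, Z9, Z13, Z3} — 8 corridors.
No choice of 2 camera mounts does better; here Z11, Z2 are left uncovered.

8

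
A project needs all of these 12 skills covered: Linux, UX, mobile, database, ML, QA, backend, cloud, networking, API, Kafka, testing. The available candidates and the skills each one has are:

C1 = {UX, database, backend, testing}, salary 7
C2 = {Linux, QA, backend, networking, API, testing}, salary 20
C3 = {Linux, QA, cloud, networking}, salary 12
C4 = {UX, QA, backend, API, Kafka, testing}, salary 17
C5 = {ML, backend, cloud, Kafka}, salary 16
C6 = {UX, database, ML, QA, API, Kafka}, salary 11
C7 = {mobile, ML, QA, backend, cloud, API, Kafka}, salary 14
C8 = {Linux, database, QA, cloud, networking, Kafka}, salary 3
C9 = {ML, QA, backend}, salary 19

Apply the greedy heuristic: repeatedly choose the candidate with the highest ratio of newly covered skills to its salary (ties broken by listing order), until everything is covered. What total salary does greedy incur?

24

Pick 1: C8 adds 6 new (Linux, database, QA, cloud, networking, Kafka) at salary 3 (ratio 6/3).
Pick 2: C1 adds 3 new (UX, backend, testing) at salary 7 (ratio 3/7).
Pick 3: C7 adds 3 new (mobile, ML, API) at salary 14 (ratio 3/14).
Greedy total salary: 3 + 7 + 14 = 24.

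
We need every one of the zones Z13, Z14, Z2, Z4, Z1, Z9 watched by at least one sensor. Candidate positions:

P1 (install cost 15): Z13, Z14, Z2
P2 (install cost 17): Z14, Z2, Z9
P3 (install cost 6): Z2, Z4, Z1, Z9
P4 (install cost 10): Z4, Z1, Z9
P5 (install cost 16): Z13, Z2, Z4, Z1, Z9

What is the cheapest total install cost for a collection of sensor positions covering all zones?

P1, P3 cover every zone at install cost 15 + 6 = 21.
Any cover uses at least 2 sensor positions; among all covering selections none totals below 21.

21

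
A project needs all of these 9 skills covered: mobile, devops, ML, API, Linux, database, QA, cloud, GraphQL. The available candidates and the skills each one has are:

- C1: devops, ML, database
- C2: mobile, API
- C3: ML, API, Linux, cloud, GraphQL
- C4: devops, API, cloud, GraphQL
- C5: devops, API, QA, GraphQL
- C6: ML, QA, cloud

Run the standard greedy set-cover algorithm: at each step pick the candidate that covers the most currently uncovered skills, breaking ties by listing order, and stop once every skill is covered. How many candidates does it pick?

Pick 1: C3 covers 5 new skills (ML, API, Linux, cloud, GraphQL).
Pick 2: C1 covers 2 new skills (devops, database).
Pick 3: C2 covers 1 new skills (mobile).
Pick 4: C5 covers 1 new skills (QA).
Greedy uses 4 candidates.

4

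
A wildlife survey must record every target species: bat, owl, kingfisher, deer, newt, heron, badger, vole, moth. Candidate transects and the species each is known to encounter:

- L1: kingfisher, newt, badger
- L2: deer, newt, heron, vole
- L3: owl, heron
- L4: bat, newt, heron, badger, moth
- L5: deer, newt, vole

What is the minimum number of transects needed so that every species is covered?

4

L1, L2, L3, L4 together cover {bat, owl, kingfisher, deer, newt, heron, badger, vole, moth} — every species.
No 3 of the 5 transects cover everything (all 10 triples fall short), so 4 is minimum.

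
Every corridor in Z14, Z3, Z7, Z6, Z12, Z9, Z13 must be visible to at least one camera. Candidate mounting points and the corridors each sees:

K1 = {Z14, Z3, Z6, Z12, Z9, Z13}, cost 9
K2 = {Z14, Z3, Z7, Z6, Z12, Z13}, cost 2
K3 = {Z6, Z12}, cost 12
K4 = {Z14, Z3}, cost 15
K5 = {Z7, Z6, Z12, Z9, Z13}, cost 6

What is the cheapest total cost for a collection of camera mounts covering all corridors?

8

K2, K5 cover every corridor at cost 2 + 6 = 8.
Any cover uses at least 2 camera mounts; among all covering selections none totals below 8.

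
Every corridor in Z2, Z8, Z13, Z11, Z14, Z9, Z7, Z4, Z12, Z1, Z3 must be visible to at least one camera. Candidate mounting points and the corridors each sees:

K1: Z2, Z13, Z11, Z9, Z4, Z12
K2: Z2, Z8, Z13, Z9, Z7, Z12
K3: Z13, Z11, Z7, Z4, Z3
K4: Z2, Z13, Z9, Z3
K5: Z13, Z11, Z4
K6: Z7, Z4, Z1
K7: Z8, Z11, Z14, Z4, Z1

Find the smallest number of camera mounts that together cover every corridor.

3

K1, K3, K7 together cover {Z2, Z8, Z13, Z11, Z14, Z9, Z7, Z4, Z12, Z1, Z3} — every corridor.
No 2 of the 7 camera mounts cover everything (all 21 pairs fall short), so 3 is minimum.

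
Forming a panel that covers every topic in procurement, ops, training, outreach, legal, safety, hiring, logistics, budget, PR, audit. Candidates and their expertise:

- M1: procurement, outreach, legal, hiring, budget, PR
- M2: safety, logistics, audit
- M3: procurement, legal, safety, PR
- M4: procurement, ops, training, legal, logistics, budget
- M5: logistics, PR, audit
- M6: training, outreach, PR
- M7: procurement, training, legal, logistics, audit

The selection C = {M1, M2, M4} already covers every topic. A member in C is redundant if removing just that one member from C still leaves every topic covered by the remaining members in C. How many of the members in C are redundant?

Drop M1: outreach, hiring, PR uncovered — not redundant.
Drop M2: safety, audit uncovered — not redundant.
Drop M4: ops, training uncovered — not redundant.
None of the members in C is redundant.

0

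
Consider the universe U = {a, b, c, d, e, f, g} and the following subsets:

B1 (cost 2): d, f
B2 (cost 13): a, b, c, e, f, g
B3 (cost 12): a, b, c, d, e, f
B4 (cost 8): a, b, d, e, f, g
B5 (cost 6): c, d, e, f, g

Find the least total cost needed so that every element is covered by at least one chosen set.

14

B4, B5 cover every element at cost 8 + 6 = 14.
Any cover uses at least 2 sets; among all covering selections none totals below 14.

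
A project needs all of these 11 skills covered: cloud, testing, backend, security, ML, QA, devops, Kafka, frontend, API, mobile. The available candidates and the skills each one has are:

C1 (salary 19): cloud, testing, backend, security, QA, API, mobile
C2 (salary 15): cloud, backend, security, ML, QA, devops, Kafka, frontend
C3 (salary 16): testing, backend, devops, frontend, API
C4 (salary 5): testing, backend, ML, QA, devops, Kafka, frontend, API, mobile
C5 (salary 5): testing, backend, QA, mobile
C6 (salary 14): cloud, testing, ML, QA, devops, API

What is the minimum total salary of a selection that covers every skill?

20

C2, C4 cover every skill at salary 15 + 5 = 20.
Any cover uses at least 2 candidates; among all covering selections none totals below 20.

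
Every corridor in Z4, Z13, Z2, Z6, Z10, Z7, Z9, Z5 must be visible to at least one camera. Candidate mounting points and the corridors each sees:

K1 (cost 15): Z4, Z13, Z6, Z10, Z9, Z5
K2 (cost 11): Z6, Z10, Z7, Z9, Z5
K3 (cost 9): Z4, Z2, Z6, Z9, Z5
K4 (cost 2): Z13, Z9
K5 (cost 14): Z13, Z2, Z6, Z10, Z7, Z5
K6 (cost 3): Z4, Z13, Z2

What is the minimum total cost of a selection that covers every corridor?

K2, K6 cover every corridor at cost 11 + 3 = 14.
Any cover uses at least 2 camera mounts; among all covering selections none totals below 14.
Greedy by coverage-per-cost would pick K4, K6, K2 for 16 — worse than the optimum 14.

14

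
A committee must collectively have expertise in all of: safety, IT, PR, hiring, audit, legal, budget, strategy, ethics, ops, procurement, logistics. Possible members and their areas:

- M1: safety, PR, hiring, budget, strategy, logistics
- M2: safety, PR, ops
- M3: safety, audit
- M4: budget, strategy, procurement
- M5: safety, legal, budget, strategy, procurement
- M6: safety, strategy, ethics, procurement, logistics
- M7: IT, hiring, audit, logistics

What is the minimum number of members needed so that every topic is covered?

4

M2, M5, M6, M7 together cover {safety, IT, PR, hiring, audit, legal, budget, strategy, ethics, ops, procurement, logistics} — every topic.
No 3 of the 7 members cover everything (all 35 triples fall short), so 4 is minimum.
Greedy (largest uncovered first) would take M1, M5, M7, M2, M6 — 5 members — but 4 suffice.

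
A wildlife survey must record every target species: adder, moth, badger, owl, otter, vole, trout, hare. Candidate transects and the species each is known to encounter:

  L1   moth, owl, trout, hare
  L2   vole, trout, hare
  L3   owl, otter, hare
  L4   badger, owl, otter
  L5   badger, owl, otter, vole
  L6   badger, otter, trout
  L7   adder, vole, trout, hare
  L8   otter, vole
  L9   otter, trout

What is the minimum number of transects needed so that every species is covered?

3

L1, L4, L7 together cover {adder, moth, badger, owl, otter, vole, trout, hare} — every species.
No 2 of the 9 transects cover everything (all 36 pairs fall short), so 3 is minimum.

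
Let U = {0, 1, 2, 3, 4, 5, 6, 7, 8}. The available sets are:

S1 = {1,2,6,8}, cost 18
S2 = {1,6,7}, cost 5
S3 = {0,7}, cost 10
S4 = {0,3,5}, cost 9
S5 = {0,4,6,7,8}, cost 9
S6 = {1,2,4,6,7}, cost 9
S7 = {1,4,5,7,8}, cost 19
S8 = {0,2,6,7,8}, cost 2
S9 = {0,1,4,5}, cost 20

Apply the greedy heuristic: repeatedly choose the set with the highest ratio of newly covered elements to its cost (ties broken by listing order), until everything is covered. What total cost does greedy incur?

20

Pick 1: S8 adds 5 new (0, 2, 6, 7, 8) at cost 2 (ratio 5/2).
Pick 2: S4 adds 2 new (3, 5) at cost 9 (ratio 2/9).
Pick 3: S6 adds 2 new (1, 4) at cost 9 (ratio 2/9).
Greedy total cost: 2 + 9 + 9 = 20.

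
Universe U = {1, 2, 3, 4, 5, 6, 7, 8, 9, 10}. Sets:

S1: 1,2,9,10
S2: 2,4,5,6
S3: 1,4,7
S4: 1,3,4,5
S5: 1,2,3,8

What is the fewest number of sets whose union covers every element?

S1, S2, S3, S5 together cover {1, 2, 3, 4, 5, 6, 7, 8, 9, 10} — every element.
No 3 of the 5 sets cover everything (all 10 triples fall short), so 4 is minimum.

4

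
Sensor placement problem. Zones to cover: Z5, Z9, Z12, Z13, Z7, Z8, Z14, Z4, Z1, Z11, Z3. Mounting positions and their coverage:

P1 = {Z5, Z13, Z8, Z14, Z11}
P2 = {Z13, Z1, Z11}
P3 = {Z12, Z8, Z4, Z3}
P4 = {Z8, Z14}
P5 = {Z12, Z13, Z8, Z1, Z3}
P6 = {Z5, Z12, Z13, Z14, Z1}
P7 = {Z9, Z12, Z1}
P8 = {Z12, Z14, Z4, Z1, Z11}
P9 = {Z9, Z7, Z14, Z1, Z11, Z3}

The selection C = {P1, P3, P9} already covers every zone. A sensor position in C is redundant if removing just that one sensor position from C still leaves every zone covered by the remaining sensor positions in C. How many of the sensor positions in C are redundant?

0

Drop P1: Z5, Z13 uncovered — not redundant.
Drop P3: Z12, Z4 uncovered — not redundant.
Drop P9: Z9, Z7, Z1 uncovered — not redundant.
None of the sensor positions in C is redundant.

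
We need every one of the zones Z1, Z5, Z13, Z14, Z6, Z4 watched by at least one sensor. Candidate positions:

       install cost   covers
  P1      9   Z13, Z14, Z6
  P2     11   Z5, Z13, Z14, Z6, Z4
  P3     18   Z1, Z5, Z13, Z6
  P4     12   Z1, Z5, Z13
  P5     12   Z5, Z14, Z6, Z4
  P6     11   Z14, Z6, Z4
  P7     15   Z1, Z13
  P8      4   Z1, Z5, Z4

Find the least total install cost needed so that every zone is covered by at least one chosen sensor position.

13

P1, P8 cover every zone at install cost 9 + 4 = 13.
Any cover uses at least 2 sensor positions; among all covering selections none totals below 13.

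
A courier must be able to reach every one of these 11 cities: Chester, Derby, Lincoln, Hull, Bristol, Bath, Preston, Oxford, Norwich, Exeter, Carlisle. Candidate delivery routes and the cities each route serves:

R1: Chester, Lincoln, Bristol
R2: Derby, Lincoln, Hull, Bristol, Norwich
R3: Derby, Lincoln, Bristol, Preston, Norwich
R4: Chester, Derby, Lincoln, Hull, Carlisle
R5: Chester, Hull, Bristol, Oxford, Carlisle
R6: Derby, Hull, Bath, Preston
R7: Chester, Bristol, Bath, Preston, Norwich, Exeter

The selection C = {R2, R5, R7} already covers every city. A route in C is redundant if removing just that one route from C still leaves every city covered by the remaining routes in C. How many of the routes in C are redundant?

0

Drop R2: Derby, Lincoln uncovered — not redundant.
Drop R5: Oxford, Carlisle uncovered — not redundant.
Drop R7: Bath, Preston, Exeter uncovered — not redundant.
None of the routes in C is redundant.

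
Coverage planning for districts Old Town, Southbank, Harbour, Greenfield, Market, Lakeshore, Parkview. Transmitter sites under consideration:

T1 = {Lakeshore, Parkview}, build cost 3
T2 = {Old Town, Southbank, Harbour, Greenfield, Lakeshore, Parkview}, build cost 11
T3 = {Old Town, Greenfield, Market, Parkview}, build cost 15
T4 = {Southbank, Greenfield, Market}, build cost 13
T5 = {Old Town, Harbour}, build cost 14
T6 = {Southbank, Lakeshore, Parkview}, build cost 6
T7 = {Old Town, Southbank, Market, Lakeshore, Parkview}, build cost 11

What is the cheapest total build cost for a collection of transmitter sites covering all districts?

T2, T7 cover every district at build cost 11 + 11 = 22.
Any cover uses at least 2 transmitter sites; among all covering selections none totals below 22.

22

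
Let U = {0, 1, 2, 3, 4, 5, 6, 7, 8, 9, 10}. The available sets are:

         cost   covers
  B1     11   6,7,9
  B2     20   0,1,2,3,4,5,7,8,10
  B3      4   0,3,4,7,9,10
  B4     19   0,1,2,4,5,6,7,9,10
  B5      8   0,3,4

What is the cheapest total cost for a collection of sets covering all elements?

B1, B2 cover every element at cost 11 + 20 = 31.
Any cover uses at least 2 sets; among all covering selections none totals below 31.
Greedy by coverage-per-cost would pick B3, B4, B2 for 43 — worse than the optimum 31.

31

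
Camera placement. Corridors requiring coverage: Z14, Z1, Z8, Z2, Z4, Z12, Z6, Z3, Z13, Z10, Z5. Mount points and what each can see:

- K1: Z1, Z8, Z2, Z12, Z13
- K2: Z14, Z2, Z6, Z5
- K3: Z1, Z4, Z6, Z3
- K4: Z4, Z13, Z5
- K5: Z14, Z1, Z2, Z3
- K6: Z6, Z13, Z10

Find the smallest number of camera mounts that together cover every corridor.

K1, K2, K3, K6 together cover {Z14, Z1, Z8, Z2, Z4, Z12, Z6, Z3, Z13, Z10, Z5} — every corridor.
No 3 of the 6 camera mounts cover everything (all 20 triples fall short), so 4 is minimum.

4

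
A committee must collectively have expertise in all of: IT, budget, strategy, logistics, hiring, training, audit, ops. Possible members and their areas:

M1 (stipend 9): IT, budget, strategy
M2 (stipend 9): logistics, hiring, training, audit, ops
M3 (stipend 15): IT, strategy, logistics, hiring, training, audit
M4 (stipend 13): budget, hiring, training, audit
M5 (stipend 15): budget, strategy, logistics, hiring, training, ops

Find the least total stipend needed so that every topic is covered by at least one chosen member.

18

M1, M2 cover every topic at stipend 9 + 9 = 18.
Any cover uses at least 2 members; among all covering selections none totals below 18.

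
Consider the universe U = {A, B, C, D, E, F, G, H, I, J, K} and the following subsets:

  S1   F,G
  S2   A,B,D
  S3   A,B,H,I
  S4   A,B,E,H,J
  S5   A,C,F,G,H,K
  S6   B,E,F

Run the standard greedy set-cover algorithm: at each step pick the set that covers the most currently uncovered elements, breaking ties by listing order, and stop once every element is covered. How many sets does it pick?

4

Pick 1: S5 covers 6 new elements (A, C, F, G, H, K).
Pick 2: S4 covers 3 new elements (B, E, J).
Pick 3: S2 covers 1 new elements (D).
Pick 4: S3 covers 1 new elements (I).
Greedy uses 4 sets.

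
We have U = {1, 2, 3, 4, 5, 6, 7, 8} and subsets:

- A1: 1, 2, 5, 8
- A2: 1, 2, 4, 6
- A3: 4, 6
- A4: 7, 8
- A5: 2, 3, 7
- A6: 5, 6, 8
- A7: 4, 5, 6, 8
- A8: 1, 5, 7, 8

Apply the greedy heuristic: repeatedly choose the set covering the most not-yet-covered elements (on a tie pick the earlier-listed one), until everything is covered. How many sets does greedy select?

3

Pick 1: A1 covers 4 new elements (1, 2, 5, 8).
Pick 2: A2 covers 2 new elements (4, 6).
Pick 3: A5 covers 2 new elements (3, 7).
Greedy uses 3 sets.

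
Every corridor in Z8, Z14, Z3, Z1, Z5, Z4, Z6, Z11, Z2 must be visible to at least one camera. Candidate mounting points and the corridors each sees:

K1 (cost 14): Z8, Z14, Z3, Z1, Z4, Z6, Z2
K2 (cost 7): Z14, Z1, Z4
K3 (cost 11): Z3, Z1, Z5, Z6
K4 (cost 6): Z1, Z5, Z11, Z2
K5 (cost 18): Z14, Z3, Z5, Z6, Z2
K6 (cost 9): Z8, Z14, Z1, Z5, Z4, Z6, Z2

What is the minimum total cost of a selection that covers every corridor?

K1, K4 cover every corridor at cost 14 + 6 = 20.
Any cover uses at least 2 camera mounts; among all covering selections none totals below 20.
Greedy by coverage-per-cost would pick K6, K4, K3 for 26 — worse than the optimum 20.

20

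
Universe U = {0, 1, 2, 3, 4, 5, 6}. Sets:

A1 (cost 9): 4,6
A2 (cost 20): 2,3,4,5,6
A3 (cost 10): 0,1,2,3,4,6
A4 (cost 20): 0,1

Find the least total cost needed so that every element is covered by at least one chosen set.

30

A2, A3 cover every element at cost 20 + 10 = 30.
Any cover uses at least 2 sets; among all covering selections none totals below 30.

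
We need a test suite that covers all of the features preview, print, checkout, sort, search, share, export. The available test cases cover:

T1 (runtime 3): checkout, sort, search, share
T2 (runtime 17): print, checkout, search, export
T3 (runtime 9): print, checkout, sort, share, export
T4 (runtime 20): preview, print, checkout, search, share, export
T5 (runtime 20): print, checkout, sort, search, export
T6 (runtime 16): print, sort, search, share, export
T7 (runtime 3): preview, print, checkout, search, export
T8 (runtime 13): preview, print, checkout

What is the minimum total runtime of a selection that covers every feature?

6

T1, T7 cover every feature at runtime 3 + 3 = 6.
Any cover uses at least 2 test cases; among all covering selections none totals below 6.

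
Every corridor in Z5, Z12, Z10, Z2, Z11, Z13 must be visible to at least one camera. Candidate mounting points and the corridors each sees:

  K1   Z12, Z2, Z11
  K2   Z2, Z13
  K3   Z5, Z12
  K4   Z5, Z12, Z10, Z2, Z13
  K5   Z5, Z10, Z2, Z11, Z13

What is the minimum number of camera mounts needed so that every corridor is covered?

2

K1, K4 together cover {Z5, Z12, Z10, Z2, Z11, Z13} — every corridor.
No single camera mount contains all 6 corridors, so 2 is optimal.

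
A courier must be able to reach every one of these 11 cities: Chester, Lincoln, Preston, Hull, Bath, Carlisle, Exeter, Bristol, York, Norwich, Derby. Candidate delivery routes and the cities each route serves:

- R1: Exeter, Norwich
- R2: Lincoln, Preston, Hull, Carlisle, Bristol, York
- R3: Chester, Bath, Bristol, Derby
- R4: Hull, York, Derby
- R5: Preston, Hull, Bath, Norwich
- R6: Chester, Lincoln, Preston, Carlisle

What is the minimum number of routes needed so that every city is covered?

R1, R2, R3 together cover {Chester, Lincoln, Preston, Hull, Bath, Carlisle, Exeter, Bristol, York, Norwich, Derby} — every city.
No 2 of the 6 routes cover everything (all 15 pairs fall short), so 3 is minimum.

3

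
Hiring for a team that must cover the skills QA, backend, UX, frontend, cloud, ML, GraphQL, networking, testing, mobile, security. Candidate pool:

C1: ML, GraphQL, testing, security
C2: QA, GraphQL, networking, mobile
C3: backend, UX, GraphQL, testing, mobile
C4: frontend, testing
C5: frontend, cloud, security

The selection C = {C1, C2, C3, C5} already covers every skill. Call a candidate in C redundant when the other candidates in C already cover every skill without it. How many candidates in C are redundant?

0

Drop C1: ML uncovered — not redundant.
Drop C2: QA, networking uncovered — not redundant.
Drop C3: backend, UX uncovered — not redundant.
Drop C5: frontend, cloud uncovered — not redundant.
None of the candidates in C is redundant.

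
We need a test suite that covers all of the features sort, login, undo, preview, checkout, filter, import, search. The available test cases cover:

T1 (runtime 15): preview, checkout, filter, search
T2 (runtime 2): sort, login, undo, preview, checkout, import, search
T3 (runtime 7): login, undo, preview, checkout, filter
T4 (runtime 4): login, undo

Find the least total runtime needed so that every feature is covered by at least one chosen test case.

T2, T3 cover every feature at runtime 2 + 7 = 9.
Any cover uses at least 2 test cases; among all covering selections none totals below 9.

9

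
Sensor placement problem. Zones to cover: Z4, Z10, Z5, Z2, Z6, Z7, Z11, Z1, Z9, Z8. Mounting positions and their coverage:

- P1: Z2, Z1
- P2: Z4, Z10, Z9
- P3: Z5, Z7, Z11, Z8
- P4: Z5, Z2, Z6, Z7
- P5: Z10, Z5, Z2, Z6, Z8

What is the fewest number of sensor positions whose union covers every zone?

P1, P2, P3, P4 together cover {Z4, Z10, Z5, Z2, Z6, Z7, Z11, Z1, Z9, Z8} — every zone.
No 3 of the 5 sensor positions cover everything (all 10 triples fall short), so 4 is minimum.

4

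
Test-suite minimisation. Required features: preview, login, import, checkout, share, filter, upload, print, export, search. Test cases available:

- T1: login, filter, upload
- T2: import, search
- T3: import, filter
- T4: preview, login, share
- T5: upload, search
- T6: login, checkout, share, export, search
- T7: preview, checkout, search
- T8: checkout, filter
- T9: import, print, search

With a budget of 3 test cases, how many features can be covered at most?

9

Choosing T1, T6, T9 covers {login, import, checkout, share, filter, upload, print, export, search} — 9 features.
No choice of 3 test cases does better; here preview is left uncovered.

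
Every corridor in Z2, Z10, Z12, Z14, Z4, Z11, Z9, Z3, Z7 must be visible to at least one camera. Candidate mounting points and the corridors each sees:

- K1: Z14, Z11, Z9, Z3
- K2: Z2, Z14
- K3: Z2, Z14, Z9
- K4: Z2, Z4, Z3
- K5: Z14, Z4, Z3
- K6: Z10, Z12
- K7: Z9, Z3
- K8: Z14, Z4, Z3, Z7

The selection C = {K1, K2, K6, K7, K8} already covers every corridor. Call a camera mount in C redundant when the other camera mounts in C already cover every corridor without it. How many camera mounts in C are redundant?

1

Drop K1: Z11 uncovered — not redundant.
Drop K2: Z2 uncovered — not redundant.
Drop K6: Z10, Z12 uncovered — not redundant.
Drop K7: the rest still cover every corridor — redundant.
Drop K8: Z4, Z7 uncovered — not redundant.
1 redundant: K7.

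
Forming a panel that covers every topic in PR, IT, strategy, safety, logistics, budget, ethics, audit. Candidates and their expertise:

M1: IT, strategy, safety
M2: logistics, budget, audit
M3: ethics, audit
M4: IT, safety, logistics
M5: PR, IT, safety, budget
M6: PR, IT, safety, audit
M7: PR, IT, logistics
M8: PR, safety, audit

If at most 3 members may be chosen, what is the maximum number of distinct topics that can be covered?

Choosing M1, M2, M3 covers {IT, strategy, safety, logistics, budget, ethics, audit} — 7 topics.
No choice of 3 members does better; here PR is left uncovered.

7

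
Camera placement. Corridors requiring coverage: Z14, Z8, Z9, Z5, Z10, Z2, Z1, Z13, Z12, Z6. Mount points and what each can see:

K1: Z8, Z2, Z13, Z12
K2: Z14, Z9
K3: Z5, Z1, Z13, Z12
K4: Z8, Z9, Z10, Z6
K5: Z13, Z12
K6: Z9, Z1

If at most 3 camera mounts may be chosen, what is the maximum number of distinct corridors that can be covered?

Choosing K1, K3, K4 covers {Z8, Z9, Z5, Z10, Z2, Z1, Z13, Z12, Z6} — 9 corridors.
No choice of 3 camera mounts does better; here Z14 is left uncovered.

9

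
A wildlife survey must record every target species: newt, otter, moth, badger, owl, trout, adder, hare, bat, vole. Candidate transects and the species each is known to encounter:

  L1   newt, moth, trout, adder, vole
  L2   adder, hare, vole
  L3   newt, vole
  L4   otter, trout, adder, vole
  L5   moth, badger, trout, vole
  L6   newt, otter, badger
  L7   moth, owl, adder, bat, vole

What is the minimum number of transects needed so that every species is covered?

L1, L2, L6, L7 together cover {newt, otter, moth, badger, owl, trout, adder, hare, bat, vole} — every species.
No 3 of the 7 transects cover everything (all 35 triples fall short), so 4 is minimum.

4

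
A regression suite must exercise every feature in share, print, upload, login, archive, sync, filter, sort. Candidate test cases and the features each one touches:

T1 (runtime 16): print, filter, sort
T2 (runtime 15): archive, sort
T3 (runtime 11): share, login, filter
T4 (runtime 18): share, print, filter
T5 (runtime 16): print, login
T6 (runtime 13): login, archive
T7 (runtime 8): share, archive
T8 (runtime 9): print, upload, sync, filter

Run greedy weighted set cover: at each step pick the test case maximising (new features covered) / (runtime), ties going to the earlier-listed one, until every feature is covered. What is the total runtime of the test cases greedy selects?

Pick 1: T8 adds 4 new (print, upload, sync, filter) at runtime 9 (ratio 4/9).
Pick 2: T7 adds 2 new (share, archive) at runtime 8 (ratio 2/8).
Pick 3: T3 adds 1 new (login) at runtime 11 (ratio 1/11).
Pick 4: T2 adds 1 new (sort) at runtime 15 (ratio 1/15).
Greedy total runtime: 9 + 8 + 11 + 15 = 43. (The true optimum is 35, so greedy overshoots here.)

43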